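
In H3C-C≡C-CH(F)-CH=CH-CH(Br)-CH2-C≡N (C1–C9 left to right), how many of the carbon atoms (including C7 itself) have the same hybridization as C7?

4

C7 is sp3 (only σ bonds).
C1: sp3 ✓
C2: sp
C3: sp
C4: sp3 ✓
C5: sp2
C6: sp2
C7: sp3 ✓
C8: sp3 ✓
C9: sp
4 carbons are sp3.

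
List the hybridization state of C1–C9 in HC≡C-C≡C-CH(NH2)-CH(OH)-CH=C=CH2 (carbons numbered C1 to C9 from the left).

C1 sp, C2 sp, C3 sp, C4 sp, C5 sp3, C6 sp3, C7 sp2, C8 sp, C9 sp2

C1 has 2 σ bonds, plus two π bonds: steric number 2 → sp.
C2 (2 σ bonds, plus two π bonds) has steric number 2: sp.
C3 has 2 σ bonds, plus two π bonds: steric number 2 → sp.
C4 is sp: 2 σ bonds, plus two π bonds, 2 electron-density regions.
C5 carries 4 σ bonds, giving a steric number of 4, so it is sp3.
C6 carries 4 σ bonds, giving a steric number of 4, so it is sp3.
C7: 3 σ bonds, plus one π bond; 3 regions of electron density → sp2.
C8 carries 2 σ bonds, plus two π bonds, giving a steric number of 2, so it is sp.
C9 has 3 σ bonds, plus one π bond: steric number 3 → sp2.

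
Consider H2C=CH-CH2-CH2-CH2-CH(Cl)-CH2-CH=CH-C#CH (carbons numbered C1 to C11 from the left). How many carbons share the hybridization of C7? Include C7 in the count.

5

C7 is sp3 (only σ bonds).
C1: sp2
C2: sp2
C3: sp3 ✓
C4: sp3 ✓
C5: sp3 ✓
C6: sp3 ✓
C7: sp3 ✓
C8: sp2
C9: sp2
C10: sp
C11: sp
5 carbons are sp3.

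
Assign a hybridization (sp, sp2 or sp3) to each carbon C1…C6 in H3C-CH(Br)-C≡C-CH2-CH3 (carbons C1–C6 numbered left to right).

C1 (4 σ bonds) has steric number 4: sp3.
C2 carries 4 σ bonds, giving a steric number of 4, so it is sp3.
C3: 2 σ bonds, plus two π bonds — 2 electron domains, sp.
C4 is sp: 2 σ bonds, plus two π bonds, 2 electron-density regions.
C5 (4 σ bonds) has steric number 4: sp3.
C6 is sp3: 4 σ bonds, 4 electron-density regions.

C1 sp3, C2 sp3, C3 sp, C4 sp, C5 sp3, C6 sp3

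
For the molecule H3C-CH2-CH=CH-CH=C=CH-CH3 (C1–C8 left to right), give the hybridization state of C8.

C8 carries 4 σ bonds, giving a steric number of 4, so it is sp3.

sp3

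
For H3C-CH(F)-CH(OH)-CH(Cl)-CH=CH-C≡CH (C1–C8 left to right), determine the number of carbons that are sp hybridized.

C1: sp3
C2: sp3
C3: sp3
C4: sp3
C5: sp2
C6: sp2
C7: sp ✓
C8: sp ✓
C7, C8 → 2 sp carbons.

2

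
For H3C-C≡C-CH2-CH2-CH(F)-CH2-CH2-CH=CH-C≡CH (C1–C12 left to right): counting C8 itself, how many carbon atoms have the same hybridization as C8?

C8 is sp3 (only σ bonds).
C1: sp3 ✓
C2: sp
C3: sp
C4: sp3 ✓
C5: sp3 ✓
C6: sp3 ✓
C7: sp3 ✓
C8: sp3 ✓
C9: sp2
C10: sp2
C11: sp
C12: sp
6 carbons are sp3.

6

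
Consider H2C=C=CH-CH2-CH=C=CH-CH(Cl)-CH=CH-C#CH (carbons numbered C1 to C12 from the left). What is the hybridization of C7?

sp2

C7: 3 σ bonds, plus one π bond — 3 electron domains, sp2.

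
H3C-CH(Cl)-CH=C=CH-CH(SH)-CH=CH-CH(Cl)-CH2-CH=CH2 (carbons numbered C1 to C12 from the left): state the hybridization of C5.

sp²

C5 — 3 σ bonds, plus one π bond. Steric number 3, so sp2.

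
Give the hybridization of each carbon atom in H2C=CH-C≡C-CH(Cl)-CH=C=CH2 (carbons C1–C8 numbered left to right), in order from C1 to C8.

C1 — 3 σ bonds, plus one π bond. Steric number 3, so sp2.
C2 — 3 σ bonds, plus one π bond. Steric number 3, so sp2.
C3 is sp: 2 σ bonds, plus two π bonds, 2 electron-density regions.
C4: 2 σ bonds, plus two π bonds — 2 electron domains, sp.
C5 has 4 σ bonds: steric number 4 → sp3.
C6 is sp2: 3 σ bonds, plus one π bond, 3 electron-density regions.
C7 carries 2 σ bonds, plus two π bonds, giving a steric number of 2, so it is sp.
C8 is sp2: 3 σ bonds, plus one π bond, 3 electron-density regions.

C1 sp2, C2 sp2, C3 sp, C4 sp, C5 sp3, C6 sp2, C7 sp, C8 sp2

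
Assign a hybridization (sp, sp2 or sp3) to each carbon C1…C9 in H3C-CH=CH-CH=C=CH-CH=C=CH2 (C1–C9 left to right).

C1 — 4 σ bonds. Steric number 4, so sp3.
C2: 3 σ bonds, plus one π bond; 3 regions of electron density → sp2.
C3 is sp2: 3 σ bonds, plus one π bond, 3 electron-density regions.
C4 (3 σ bonds, plus one π bond) has steric number 3: sp2.
C5 is sp: 2 σ bonds, plus two π bonds, 2 electron-density regions.
C6 is sp2: 3 σ bonds, plus one π bond, 3 electron-density regions.
C7: 3 σ bonds, plus one π bond; 3 regions of electron density → sp2.
C8 carries 2 σ bonds, plus two π bonds, giving a steric number of 2, so it is sp.
C9: 3 σ bonds, plus one π bond; 3 regions of electron density → sp2.

C1 sp3, C2 sp2, C3 sp2, C4 sp2, C5 sp, C6 sp2, C7 sp2, C8 sp, C9 sp2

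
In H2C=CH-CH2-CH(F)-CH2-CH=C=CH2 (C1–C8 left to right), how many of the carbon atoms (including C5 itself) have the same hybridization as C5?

C5 is sp3 (only σ bonds).
C1: sp2
C2: sp2
C3: sp3 ✓
C4: sp3 ✓
C5: sp3 ✓
C6: sp2
C7: sp
C8: sp2
3 carbons are sp3.

3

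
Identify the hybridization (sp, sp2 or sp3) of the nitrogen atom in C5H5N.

N has two σ bonds and one lone pair in the ring plane (steric number 3 → sp2); its p orbital contributes one electron to the aromatic π system via the C=N double bond.

sp2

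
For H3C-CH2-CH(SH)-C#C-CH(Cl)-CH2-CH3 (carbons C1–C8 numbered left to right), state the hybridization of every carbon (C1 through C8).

C1 sp3, C2 sp3, C3 sp3, C4 sp, C5 sp, C6 sp3, C7 sp3, C8 sp3

C1: 4 σ bonds; 4 regions of electron density → sp3.
C2 (4 σ bonds) has steric number 4: sp3.
C3: 4 σ bonds — 4 electron domains, sp3.
C4 is sp: 2 σ bonds, plus two π bonds, 2 electron-density regions.
C5 has 2 σ bonds, plus two π bonds: steric number 2 → sp.
C6 has 4 σ bonds: steric number 4 → sp3.
C7 has 4 σ bonds: steric number 4 → sp3.
C8 (4 σ bonds) has steric number 4: sp3.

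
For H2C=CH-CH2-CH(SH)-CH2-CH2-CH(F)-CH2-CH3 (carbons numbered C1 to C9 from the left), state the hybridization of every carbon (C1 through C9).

C1 sp2, C2 sp2, C3 sp3, C4 sp3, C5 sp3, C6 sp3, C7 sp3, C8 sp3, C9 sp3

C1 carries 3 σ bonds, plus one π bond, giving a steric number of 3, so it is sp2.
C2 — 3 σ bonds, plus one π bond. Steric number 3, so sp2.
C3: 4 σ bonds — 4 electron domains, sp3.
C4: 4 σ bonds; 4 regions of electron density → sp3.
C5 (4 σ bonds) has steric number 4: sp3.
C6: 4 σ bonds — 4 electron domains, sp3.
C7: 4 σ bonds; 4 regions of electron density → sp3.
C8 is sp3: 4 σ bonds, 4 electron-density regions.
C9 (4 σ bonds) has steric number 4: sp3.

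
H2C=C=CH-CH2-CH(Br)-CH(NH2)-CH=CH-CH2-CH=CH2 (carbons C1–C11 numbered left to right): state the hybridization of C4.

sp3

C4: 4 σ bonds — 4 electron domains, sp3.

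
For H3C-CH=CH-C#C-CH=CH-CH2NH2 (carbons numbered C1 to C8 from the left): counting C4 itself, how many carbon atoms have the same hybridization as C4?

2

C4 is sp (two π bonds).
C1: sp3
C2: sp2
C3: sp2
C4: sp ✓
C5: sp ✓
C6: sp2
C7: sp2
C8: sp3
2 carbons are sp.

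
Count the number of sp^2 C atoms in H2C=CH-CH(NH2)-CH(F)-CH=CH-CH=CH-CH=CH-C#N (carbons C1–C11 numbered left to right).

8

C1: sp2 ✓
C2: sp2 ✓
C3: sp3
C4: sp3
C5: sp2 ✓
C6: sp2 ✓
C7: sp2 ✓
C8: sp2 ✓
C9: sp2 ✓
C10: sp2 ✓
C11: sp
C1, C2, C5, C6, C7, C8, C9, C10 → 8 sp2 carbons.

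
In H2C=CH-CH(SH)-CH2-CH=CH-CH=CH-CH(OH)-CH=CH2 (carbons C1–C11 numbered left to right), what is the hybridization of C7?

C7: 3 σ bonds, plus one π bond; 3 regions of electron density → sp2.

sp²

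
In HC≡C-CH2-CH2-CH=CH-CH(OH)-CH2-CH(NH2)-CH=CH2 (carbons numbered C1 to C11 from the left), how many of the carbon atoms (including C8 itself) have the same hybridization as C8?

5

C8 is sp3 (only σ bonds).
C1: sp
C2: sp
C3: sp3 ✓
C4: sp3 ✓
C5: sp2
C6: sp2
C7: sp3 ✓
C8: sp3 ✓
C9: sp3 ✓
C10: sp2
C11: sp2
5 carbons are sp3.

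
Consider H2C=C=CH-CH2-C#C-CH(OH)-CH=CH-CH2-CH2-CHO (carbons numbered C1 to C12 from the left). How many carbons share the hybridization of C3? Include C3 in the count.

5

C3 is sp2 (one π bond).
C1: sp2 ✓
C2: sp
C3: sp2 ✓
C4: sp3
C5: sp
C6: sp
C7: sp3
C8: sp2 ✓
C9: sp2 ✓
C10: sp3
C11: sp3
C12: sp2 ✓
5 carbons are sp2.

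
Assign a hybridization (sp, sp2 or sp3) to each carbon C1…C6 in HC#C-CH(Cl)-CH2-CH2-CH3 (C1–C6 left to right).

C1 sp, C2 sp, C3 sp3, C4 sp3, C5 sp3, C6 sp3

C1: 2 σ bonds, plus two π bonds — 2 electron domains, sp.
C2: 2 σ bonds, plus two π bonds; 2 regions of electron density → sp.
C3: 4 σ bonds — 4 electron domains, sp3.
C4 (4 σ bonds) has steric number 4: sp3.
C5 carries 4 σ bonds, giving a steric number of 4, so it is sp3.
C6 carries 4 σ bonds, giving a steric number of 4, so it is sp3.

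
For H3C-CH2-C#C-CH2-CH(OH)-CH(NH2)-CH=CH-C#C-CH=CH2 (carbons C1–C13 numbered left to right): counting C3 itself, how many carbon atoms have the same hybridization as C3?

4

C3 is sp (two π bonds).
C1: sp3
C2: sp3
C3: sp ✓
C4: sp ✓
C5: sp3
C6: sp3
C7: sp3
C8: sp2
C9: sp2
C10: sp ✓
C11: sp ✓
C12: sp2
C13: sp2
4 carbons are sp.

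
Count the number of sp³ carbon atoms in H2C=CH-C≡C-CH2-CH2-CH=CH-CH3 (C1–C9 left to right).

C1: sp2
C2: sp2
C3: sp
C4: sp
C5: sp3 ✓
C6: sp3 ✓
C7: sp2
C8: sp2
C9: sp3 ✓
C5, C6, C9 → 3 sp3 carbons.

3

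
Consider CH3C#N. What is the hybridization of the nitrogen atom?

sp

N has one σ bond and one lone pair: steric number 2 → sp.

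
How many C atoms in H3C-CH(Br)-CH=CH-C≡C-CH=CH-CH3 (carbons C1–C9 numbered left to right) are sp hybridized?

C1: sp3
C2: sp3
C3: sp2
C4: sp2
C5: sp ✓
C6: sp ✓
C7: sp2
C8: sp2
C9: sp3
C5, C6 → 2 sp carbons.

2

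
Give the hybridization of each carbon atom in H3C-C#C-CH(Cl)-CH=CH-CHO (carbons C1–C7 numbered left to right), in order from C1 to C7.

C1: 4 σ bonds — 4 electron domains, sp3.
C2 — 2 σ bonds, plus two π bonds. Steric number 2, so sp.
C3: 2 σ bonds, plus two π bonds; 2 regions of electron density → sp.
C4: 4 σ bonds; 4 regions of electron density → sp3.
C5 — 3 σ bonds, plus one π bond. Steric number 3, so sp2.
C6 is sp2: 3 σ bonds, plus one π bond, 3 electron-density regions.
C7 is sp2: 3 σ bonds, plus one π bond, 3 electron-density regions.

C1 sp3, C2 sp, C3 sp, C4 sp3, C5 sp2, C6 sp2, C7 sp2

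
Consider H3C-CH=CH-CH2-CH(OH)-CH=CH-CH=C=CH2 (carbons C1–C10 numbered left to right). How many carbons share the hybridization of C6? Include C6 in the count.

C6 is sp2 (one π bond).
C1: sp3
C2: sp2 ✓
C3: sp2 ✓
C4: sp3
C5: sp3
C6: sp2 ✓
C7: sp2 ✓
C8: sp2 ✓
C9: sp
C10: sp2 ✓
6 carbons are sp2.

6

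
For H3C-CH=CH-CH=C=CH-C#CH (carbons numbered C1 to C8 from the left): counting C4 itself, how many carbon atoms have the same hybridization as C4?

4

C4 is sp2 (one π bond).
C1: sp3
C2: sp2 ✓
C3: sp2 ✓
C4: sp2 ✓
C5: sp
C6: sp2 ✓
C7: sp
C8: sp
4 carbons are sp2.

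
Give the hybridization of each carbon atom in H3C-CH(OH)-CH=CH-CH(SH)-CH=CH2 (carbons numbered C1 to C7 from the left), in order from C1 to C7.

C1 has 4 σ bonds: steric number 4 → sp3.
C2 (4 σ bonds) has steric number 4: sp3.
C3 — 3 σ bonds, plus one π bond. Steric number 3, so sp2.
C4 — 3 σ bonds, plus one π bond. Steric number 3, so sp2.
C5 (4 σ bonds) has steric number 4: sp3.
C6: 3 σ bonds, plus one π bond; 3 regions of electron density → sp2.
C7 — 3 σ bonds, plus one π bond. Steric number 3, so sp2.

C1 sp3, C2 sp3, C3 sp2, C4 sp2, C5 sp3, C6 sp2, C7 sp2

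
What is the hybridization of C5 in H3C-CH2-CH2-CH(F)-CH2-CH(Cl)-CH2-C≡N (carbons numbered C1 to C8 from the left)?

sp3

C5 (4 σ bonds) has steric number 4: sp3.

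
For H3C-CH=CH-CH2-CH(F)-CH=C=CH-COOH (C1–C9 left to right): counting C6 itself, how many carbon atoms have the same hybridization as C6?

5

C6 is sp2 (one π bond).
C1: sp3
C2: sp2 ✓
C3: sp2 ✓
C4: sp3
C5: sp3
C6: sp2 ✓
C7: sp
C8: sp2 ✓
C9: sp2 ✓
5 carbons are sp2.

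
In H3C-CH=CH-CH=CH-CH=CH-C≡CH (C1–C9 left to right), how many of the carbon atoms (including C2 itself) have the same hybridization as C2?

6

C2 is sp2 (one π bond).
C1: sp3
C2: sp2 ✓
C3: sp2 ✓
C4: sp2 ✓
C5: sp2 ✓
C6: sp2 ✓
C7: sp2 ✓
C8: sp
C9: sp
6 carbons are sp2.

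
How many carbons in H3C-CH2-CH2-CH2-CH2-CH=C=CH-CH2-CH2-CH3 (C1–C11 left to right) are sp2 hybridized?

C1: sp3
C2: sp3
C3: sp3
C4: sp3
C5: sp3
C6: sp2 ✓
C7: sp
C8: sp2 ✓
C9: sp3
C10: sp3
C11: sp3
C6, C8 → 2 sp2 carbons.

2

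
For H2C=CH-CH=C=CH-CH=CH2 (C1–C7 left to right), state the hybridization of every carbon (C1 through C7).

C1 sp2, C2 sp2, C3 sp2, C4 sp, C5 sp2, C6 sp2, C7 sp2

C1 (3 σ bonds, plus one π bond) has steric number 3: sp2.
C2 has 3 σ bonds, plus one π bond: steric number 3 → sp2.
C3 is sp2: 3 σ bonds, plus one π bond, 3 electron-density regions.
C4 carries 2 σ bonds, plus two π bonds, giving a steric number of 2, so it is sp.
C5 — 3 σ bonds, plus one π bond. Steric number 3, so sp2.
C6 (3 σ bonds, plus one π bond) has steric number 3: sp2.
C7: 3 σ bonds, plus one π bond — 3 electron domains, sp2.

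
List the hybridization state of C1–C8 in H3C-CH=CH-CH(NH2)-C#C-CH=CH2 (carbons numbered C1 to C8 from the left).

C1 — 4 σ bonds. Steric number 4, so sp3.
C2: 3 σ bonds, plus one π bond; 3 regions of electron density → sp2.
C3 is sp2: 3 σ bonds, plus one π bond, 3 electron-density regions.
C4 has 4 σ bonds: steric number 4 → sp3.
C5 (2 σ bonds, plus two π bonds) has steric number 2: sp.
C6: 2 σ bonds, plus two π bonds; 2 regions of electron density → sp.
C7 has 3 σ bonds, plus one π bond: steric number 3 → sp2.
C8 (3 σ bonds, plus one π bond) has steric number 3: sp2.

C1 sp3, C2 sp2, C3 sp2, C4 sp3, C5 sp, C6 sp, C7 sp2, C8 sp2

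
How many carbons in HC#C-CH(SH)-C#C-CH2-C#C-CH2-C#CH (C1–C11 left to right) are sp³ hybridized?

C1: sp
C2: sp
C3: sp3 ✓
C4: sp
C5: sp
C6: sp3 ✓
C7: sp
C8: sp
C9: sp3 ✓
C10: sp
C11: sp
C3, C6, C9 → 3 sp3 carbons.

3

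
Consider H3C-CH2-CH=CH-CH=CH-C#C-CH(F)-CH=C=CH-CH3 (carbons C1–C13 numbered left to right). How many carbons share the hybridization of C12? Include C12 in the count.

6

C12 is sp2 (one π bond).
C1: sp3
C2: sp3
C3: sp2 ✓
C4: sp2 ✓
C5: sp2 ✓
C6: sp2 ✓
C7: sp
C8: sp
C9: sp3
C10: sp2 ✓
C11: sp
C12: sp2 ✓
C13: sp3
6 carbons are sp2.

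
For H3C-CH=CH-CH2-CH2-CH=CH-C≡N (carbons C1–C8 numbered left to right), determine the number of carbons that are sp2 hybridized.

C1: sp3
C2: sp2 ✓
C3: sp2 ✓
C4: sp3
C5: sp3
C6: sp2 ✓
C7: sp2 ✓
C8: sp
C2, C3, C6, C7 → 4 sp2 carbons.

4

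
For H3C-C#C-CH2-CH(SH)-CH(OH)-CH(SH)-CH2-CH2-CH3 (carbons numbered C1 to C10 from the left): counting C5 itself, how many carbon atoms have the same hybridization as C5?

C5 is sp3 (only σ bonds).
C1: sp3 ✓
C2: sp
C3: sp
C4: sp3 ✓
C5: sp3 ✓
C6: sp3 ✓
C7: sp3 ✓
C8: sp3 ✓
C9: sp3 ✓
C10: sp3 ✓
8 carbons are sp3.

8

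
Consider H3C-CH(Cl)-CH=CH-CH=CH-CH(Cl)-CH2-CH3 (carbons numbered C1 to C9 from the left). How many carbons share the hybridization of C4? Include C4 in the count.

4

C4 is sp2 (one π bond).
C1: sp3
C2: sp3
C3: sp2 ✓
C4: sp2 ✓
C5: sp2 ✓
C6: sp2 ✓
C7: sp3
C8: sp3
C9: sp3
4 carbons are sp2.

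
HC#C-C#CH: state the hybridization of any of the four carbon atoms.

sp

Every carbon is part of a C≡C triple bond: two σ regions → sp.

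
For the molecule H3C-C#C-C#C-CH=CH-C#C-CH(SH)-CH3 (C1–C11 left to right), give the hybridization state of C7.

C7 is sp2: 3 σ bonds, plus one π bond, 3 electron-density regions.

sp²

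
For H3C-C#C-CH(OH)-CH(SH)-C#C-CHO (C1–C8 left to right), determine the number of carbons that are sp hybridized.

4

C1: sp3
C2: sp ✓
C3: sp ✓
C4: sp3
C5: sp3
C6: sp ✓
C7: sp ✓
C8: sp2
C2, C3, C6, C7 → 4 sp carbons.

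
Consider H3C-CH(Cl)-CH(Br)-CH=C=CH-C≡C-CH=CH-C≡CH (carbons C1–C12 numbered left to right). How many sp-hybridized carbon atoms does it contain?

C1: sp3
C2: sp3
C3: sp3
C4: sp2
C5: sp ✓
C6: sp2
C7: sp ✓
C8: sp ✓
C9: sp2
C10: sp2
C11: sp ✓
C12: sp ✓
C5, C7, C8, C11, C12 → 5 sp carbons.

5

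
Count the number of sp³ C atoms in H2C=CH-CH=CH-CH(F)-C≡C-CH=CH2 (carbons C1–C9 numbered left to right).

1

C1: sp2
C2: sp2
C3: sp2
C4: sp2
C5: sp3 ✓
C6: sp
C7: sp
C8: sp2
C9: sp2
C5 → 1 sp3 carbon.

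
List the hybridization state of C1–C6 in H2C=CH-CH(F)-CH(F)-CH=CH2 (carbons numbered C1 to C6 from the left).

C1 sp2, C2 sp2, C3 sp3, C4 sp3, C5 sp2, C6 sp2

C1 has 3 σ bonds, plus one π bond: steric number 3 → sp2.
C2: 3 σ bonds, plus one π bond; 3 regions of electron density → sp2.
C3: 4 σ bonds; 4 regions of electron density → sp3.
C4 is sp3: 4 σ bonds, 4 electron-density regions.
C5 — 3 σ bonds, plus one π bond. Steric number 3, so sp2.
C6 is sp2: 3 σ bonds, plus one π bond, 3 electron-density regions.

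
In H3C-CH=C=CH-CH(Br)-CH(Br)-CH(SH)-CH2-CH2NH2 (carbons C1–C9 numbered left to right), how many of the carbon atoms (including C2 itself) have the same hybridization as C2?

2

C2 is sp2 (one π bond).
C1: sp3
C2: sp2 ✓
C3: sp
C4: sp2 ✓
C5: sp3
C6: sp3
C7: sp3
C8: sp3
C9: sp3
2 carbons are sp2.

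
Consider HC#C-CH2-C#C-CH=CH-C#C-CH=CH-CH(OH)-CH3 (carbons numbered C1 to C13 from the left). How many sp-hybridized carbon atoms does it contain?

6

C1: sp ✓
C2: sp ✓
C3: sp3
C4: sp ✓
C5: sp ✓
C6: sp2
C7: sp2
C8: sp ✓
C9: sp ✓
C10: sp2
C11: sp2
C12: sp3
C13: sp3
C1, C2, C4, C5, C8, C9 → 6 sp carbons.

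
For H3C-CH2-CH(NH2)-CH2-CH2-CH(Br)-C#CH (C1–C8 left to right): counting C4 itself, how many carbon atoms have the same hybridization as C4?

C4 is sp3 (only σ bonds).
C1: sp3 ✓
C2: sp3 ✓
C3: sp3 ✓
C4: sp3 ✓
C5: sp3 ✓
C6: sp3 ✓
C7: sp
C8: sp
6 carbons are sp3.

6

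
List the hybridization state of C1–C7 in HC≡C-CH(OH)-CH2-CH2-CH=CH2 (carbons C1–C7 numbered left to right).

C1 sp, C2 sp, C3 sp3, C4 sp3, C5 sp3, C6 sp2, C7 sp2

C1 has 2 σ bonds, plus two π bonds: steric number 2 → sp.
C2 carries 2 σ bonds, plus two π bonds, giving a steric number of 2, so it is sp.
C3: 4 σ bonds — 4 electron domains, sp3.
C4: 4 σ bonds; 4 regions of electron density → sp3.
C5: 4 σ bonds; 4 regions of electron density → sp3.
C6 (3 σ bonds, plus one π bond) has steric number 3: sp2.
C7 — 3 σ bonds, plus one π bond. Steric number 3, so sp2.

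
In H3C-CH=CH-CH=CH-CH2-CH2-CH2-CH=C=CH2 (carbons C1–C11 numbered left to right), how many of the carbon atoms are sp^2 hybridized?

6

C1: sp3
C2: sp2 ✓
C3: sp2 ✓
C4: sp2 ✓
C5: sp2 ✓
C6: sp3
C7: sp3
C8: sp3
C9: sp2 ✓
C10: sp
C11: sp2 ✓
C2, C3, C4, C5, C9, C11 → 6 sp2 carbons.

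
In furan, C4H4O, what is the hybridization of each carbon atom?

Each carbon atom — 3 σ bonds, plus one π bond. Steric number 3, so sp2.

sp2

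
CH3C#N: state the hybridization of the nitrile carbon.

sp

The nitrile carbon carries 2 σ bonds, plus two π bonds, giving a steric number of 2, so it is sp.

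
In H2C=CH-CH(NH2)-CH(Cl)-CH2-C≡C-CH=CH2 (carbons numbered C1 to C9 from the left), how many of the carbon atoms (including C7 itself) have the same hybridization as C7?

C7 is sp (two π bonds).
C1: sp2
C2: sp2
C3: sp3
C4: sp3
C5: sp3
C6: sp ✓
C7: sp ✓
C8: sp2
C9: sp2
2 carbons are sp.

2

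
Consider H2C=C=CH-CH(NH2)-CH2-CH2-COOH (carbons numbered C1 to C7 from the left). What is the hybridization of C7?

C7 — 3 σ bonds, plus one π bond. Steric number 3, so sp2.

sp²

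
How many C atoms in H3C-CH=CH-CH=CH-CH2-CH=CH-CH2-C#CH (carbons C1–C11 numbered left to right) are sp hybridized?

C1: sp3
C2: sp2
C3: sp2
C4: sp2
C5: sp2
C6: sp3
C7: sp2
C8: sp2
C9: sp3
C10: sp ✓
C11: sp ✓
C10, C11 → 2 sp carbons.

2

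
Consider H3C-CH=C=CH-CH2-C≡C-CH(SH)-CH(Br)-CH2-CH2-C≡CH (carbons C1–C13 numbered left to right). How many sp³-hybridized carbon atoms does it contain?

6

C1: sp3 ✓
C2: sp2
C3: sp
C4: sp2
C5: sp3 ✓
C6: sp
C7: sp
C8: sp3 ✓
C9: sp3 ✓
C10: sp3 ✓
C11: sp3 ✓
C12: sp
C13: sp
C1, C5, C8, C9, C10, C11 → 6 sp3 carbons.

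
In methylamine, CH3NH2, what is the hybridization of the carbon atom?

sp³

The carbon atom (4 σ bonds) has steric number 4: sp3.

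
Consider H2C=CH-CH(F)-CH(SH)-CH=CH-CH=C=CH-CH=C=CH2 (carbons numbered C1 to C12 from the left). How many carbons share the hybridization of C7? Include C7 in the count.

C7 is sp2 (one π bond).
C1: sp2 ✓
C2: sp2 ✓
C3: sp3
C4: sp3
C5: sp2 ✓
C6: sp2 ✓
C7: sp2 ✓
C8: sp
C9: sp2 ✓
C10: sp2 ✓
C11: sp
C12: sp2 ✓
8 carbons are sp2.

8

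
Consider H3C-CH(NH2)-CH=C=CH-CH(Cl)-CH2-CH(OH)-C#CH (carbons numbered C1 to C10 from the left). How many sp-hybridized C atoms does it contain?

C1: sp3
C2: sp3
C3: sp2
C4: sp ✓
C5: sp2
C6: sp3
C7: sp3
C8: sp3
C9: sp ✓
C10: sp ✓
C4, C9, C10 → 3 sp carbons.

3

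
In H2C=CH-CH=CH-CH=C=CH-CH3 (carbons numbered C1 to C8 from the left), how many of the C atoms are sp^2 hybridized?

6

C1: sp2 ✓
C2: sp2 ✓
C3: sp2 ✓
C4: sp2 ✓
C5: sp2 ✓
C6: sp
C7: sp2 ✓
C8: sp3
C1, C2, C3, C4, C5, C7 → 6 sp2 carbons.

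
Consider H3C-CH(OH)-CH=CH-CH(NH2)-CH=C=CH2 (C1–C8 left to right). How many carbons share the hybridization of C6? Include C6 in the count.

4

C6 is sp2 (one π bond).
C1: sp3
C2: sp3
C3: sp2 ✓
C4: sp2 ✓
C5: sp3
C6: sp2 ✓
C7: sp
C8: sp2 ✓
4 carbons are sp2.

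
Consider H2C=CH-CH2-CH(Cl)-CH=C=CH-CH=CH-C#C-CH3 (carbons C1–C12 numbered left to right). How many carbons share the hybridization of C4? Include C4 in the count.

C4 is sp3 (only σ bonds).
C1: sp2
C2: sp2
C3: sp3 ✓
C4: sp3 ✓
C5: sp2
C6: sp
C7: sp2
C8: sp2
C9: sp2
C10: sp
C11: sp
C12: sp3 ✓
3 carbons are sp3.

3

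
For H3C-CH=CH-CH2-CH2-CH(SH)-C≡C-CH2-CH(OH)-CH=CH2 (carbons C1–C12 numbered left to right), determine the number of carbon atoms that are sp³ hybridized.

6

C1: sp3 ✓
C2: sp2
C3: sp2
C4: sp3 ✓
C5: sp3 ✓
C6: sp3 ✓
C7: sp
C8: sp
C9: sp3 ✓
C10: sp3 ✓
C11: sp2
C12: sp2
C1, C4, C5, C6, C9, C10 → 6 sp3 carbons.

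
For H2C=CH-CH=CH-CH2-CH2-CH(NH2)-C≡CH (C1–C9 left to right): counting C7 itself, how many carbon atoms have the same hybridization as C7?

C7 is sp3 (only σ bonds).
C1: sp2
C2: sp2
C3: sp2
C4: sp2
C5: sp3 ✓
C6: sp3 ✓
C7: sp3 ✓
C8: sp
C9: sp
3 carbons are sp3.

3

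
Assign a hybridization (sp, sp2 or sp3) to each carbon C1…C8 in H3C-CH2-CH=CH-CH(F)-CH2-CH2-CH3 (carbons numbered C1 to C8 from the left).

C1 sp3, C2 sp3, C3 sp2, C4 sp2, C5 sp3, C6 sp3, C7 sp3, C8 sp3

C1 has 4 σ bonds: steric number 4 → sp3.
C2 carries 4 σ bonds, giving a steric number of 4, so it is sp3.
C3 — 3 σ bonds, plus one π bond. Steric number 3, so sp2.
C4 is sp2: 3 σ bonds, plus one π bond, 3 electron-density regions.
C5 is sp3: 4 σ bonds, 4 electron-density regions.
C6: 4 σ bonds; 4 regions of electron density → sp3.
C7 (4 σ bonds) has steric number 4: sp3.
C8: 4 σ bonds — 4 electron domains, sp3.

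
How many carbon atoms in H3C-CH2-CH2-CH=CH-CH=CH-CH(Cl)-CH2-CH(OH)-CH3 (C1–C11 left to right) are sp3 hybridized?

7

C1: sp3 ✓
C2: sp3 ✓
C3: sp3 ✓
C4: sp2
C5: sp2
C6: sp2
C7: sp2
C8: sp3 ✓
C9: sp3 ✓
C10: sp3 ✓
C11: sp3 ✓
C1, C2, C3, C8, C9, C10, C11 → 7 sp3 carbons.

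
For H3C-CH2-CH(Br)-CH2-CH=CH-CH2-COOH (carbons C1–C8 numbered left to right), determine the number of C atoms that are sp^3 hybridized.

5

C1: sp3 ✓
C2: sp3 ✓
C3: sp3 ✓
C4: sp3 ✓
C5: sp2
C6: sp2
C7: sp3 ✓
C8: sp2
C1, C2, C3, C4, C7 → 5 sp3 carbons.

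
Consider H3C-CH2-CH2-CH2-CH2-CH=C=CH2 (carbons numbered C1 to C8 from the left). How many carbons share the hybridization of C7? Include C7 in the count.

1

C7 is sp (two π bonds).
C1: sp3
C2: sp3
C3: sp3
C4: sp3
C5: sp3
C6: sp2
C7: sp ✓
C8: sp2
1 carbon is sp.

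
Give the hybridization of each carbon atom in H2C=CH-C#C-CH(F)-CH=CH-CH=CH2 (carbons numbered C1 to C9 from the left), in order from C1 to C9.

C1 sp2, C2 sp2, C3 sp, C4 sp, C5 sp3, C6 sp2, C7 sp2, C8 sp2, C9 sp2

C1 is sp2: 3 σ bonds, plus one π bond, 3 electron-density regions.
C2 (3 σ bonds, plus one π bond) has steric number 3: sp2.
C3 is sp: 2 σ bonds, plus two π bonds, 2 electron-density regions.
C4 has 2 σ bonds, plus two π bonds: steric number 2 → sp.
C5 has 4 σ bonds: steric number 4 → sp3.
C6: 3 σ bonds, plus one π bond — 3 electron domains, sp2.
C7 (3 σ bonds, plus one π bond) has steric number 3: sp2.
C8 has 3 σ bonds, plus one π bond: steric number 3 → sp2.
C9: 3 σ bonds, plus one π bond; 3 regions of electron density → sp2.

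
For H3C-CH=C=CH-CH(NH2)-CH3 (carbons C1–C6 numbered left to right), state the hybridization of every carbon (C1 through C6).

C1 sp3, C2 sp2, C3 sp, C4 sp2, C5 sp3, C6 sp3

C1: 4 σ bonds; 4 regions of electron density → sp3.
C2 has 3 σ bonds, plus one π bond: steric number 3 → sp2.
C3: 2 σ bonds, plus two π bonds — 2 electron domains, sp.
C4 — 3 σ bonds, plus one π bond. Steric number 3, so sp2.
C5: 4 σ bonds; 4 regions of electron density → sp3.
C6 — 4 σ bonds. Steric number 4, so sp3.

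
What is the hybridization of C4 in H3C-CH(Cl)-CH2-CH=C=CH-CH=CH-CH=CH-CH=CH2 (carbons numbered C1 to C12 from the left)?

C4 carries 3 σ bonds, plus one π bond, giving a steric number of 3, so it is sp2.

sp^2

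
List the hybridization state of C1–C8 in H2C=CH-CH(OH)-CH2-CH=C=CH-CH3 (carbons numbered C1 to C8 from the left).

C1 (3 σ bonds, plus one π bond) has steric number 3: sp2.
C2: 3 σ bonds, plus one π bond; 3 regions of electron density → sp2.
C3 has 4 σ bonds: steric number 4 → sp3.
C4: 4 σ bonds; 4 regions of electron density → sp3.
C5 (3 σ bonds, plus one π bond) has steric number 3: sp2.
C6: 2 σ bonds, plus two π bonds; 2 regions of electron density → sp.
C7 — 3 σ bonds, plus one π bond. Steric number 3, so sp2.
C8 — 4 σ bonds. Steric number 4, so sp3.

C1 sp2, C2 sp2, C3 sp3, C4 sp3, C5 sp2, C6 sp, C7 sp2, C8 sp3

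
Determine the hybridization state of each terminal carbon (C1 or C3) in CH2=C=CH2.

Each terminal carbon (C1 or C3): 3 σ bonds, plus one π bond — 3 electron domains, sp2.

sp²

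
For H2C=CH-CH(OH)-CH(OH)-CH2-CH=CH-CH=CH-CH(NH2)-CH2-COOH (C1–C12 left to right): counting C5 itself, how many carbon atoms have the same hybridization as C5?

C5 is sp3 (only σ bonds).
C1: sp2
C2: sp2
C3: sp3 ✓
C4: sp3 ✓
C5: sp3 ✓
C6: sp2
C7: sp2
C8: sp2
C9: sp2
C10: sp3 ✓
C11: sp3 ✓
C12: sp2
5 carbons are sp3.

5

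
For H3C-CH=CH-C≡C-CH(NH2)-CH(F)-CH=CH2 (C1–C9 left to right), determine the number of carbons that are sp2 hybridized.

C1: sp3
C2: sp2 ✓
C3: sp2 ✓
C4: sp
C5: sp
C6: sp3
C7: sp3
C8: sp2 ✓
C9: sp2 ✓
C2, C3, C8, C9 → 4 sp2 carbons.

4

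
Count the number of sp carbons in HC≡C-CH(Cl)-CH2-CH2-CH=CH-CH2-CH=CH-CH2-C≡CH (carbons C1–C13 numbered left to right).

C1: sp ✓
C2: sp ✓
C3: sp3
C4: sp3
C5: sp3
C6: sp2
C7: sp2
C8: sp3
C9: sp2
C10: sp2
C11: sp3
C12: sp ✓
C13: sp ✓
C1, C2, C12, C13 → 4 sp carbons.

4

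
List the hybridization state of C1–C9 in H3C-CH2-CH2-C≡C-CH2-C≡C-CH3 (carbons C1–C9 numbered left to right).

C1 sp3, C2 sp3, C3 sp3, C4 sp, C5 sp, C6 sp3, C7 sp, C8 sp, C9 sp3

C1 (4 σ bonds) has steric number 4: sp3.
C2 (4 σ bonds) has steric number 4: sp3.
C3 carries 4 σ bonds, giving a steric number of 4, so it is sp3.
C4 has 2 σ bonds, plus two π bonds: steric number 2 → sp.
C5: 2 σ bonds, plus two π bonds — 2 electron domains, sp.
C6 has 4 σ bonds: steric number 4 → sp3.
C7 is sp: 2 σ bonds, plus two π bonds, 2 electron-density regions.
C8 (2 σ bonds, plus two π bonds) has steric number 2: sp.
C9 (4 σ bonds) has steric number 4: sp3.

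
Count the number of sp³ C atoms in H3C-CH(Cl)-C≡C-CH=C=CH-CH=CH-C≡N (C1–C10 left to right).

2

C1: sp3 ✓
C2: sp3 ✓
C3: sp
C4: sp
C5: sp2
C6: sp
C7: sp2
C8: sp2
C9: sp2
C10: sp
C1, C2 → 2 sp3 carbons.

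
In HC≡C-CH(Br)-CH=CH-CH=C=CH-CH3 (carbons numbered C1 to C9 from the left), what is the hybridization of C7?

sp

C7 (2 σ bonds, plus two π bonds) has steric number 2: sp.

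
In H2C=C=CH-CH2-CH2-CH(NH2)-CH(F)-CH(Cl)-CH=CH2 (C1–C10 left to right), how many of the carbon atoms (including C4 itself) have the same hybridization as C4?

5

C4 is sp3 (only σ bonds).
C1: sp2
C2: sp
C3: sp2
C4: sp3 ✓
C5: sp3 ✓
C6: sp3 ✓
C7: sp3 ✓
C8: sp3 ✓
C9: sp2
C10: sp2
5 carbons are sp3.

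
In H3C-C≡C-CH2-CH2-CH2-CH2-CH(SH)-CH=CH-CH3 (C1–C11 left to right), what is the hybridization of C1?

sp3

C1: 4 σ bonds; 4 regions of electron density → sp3.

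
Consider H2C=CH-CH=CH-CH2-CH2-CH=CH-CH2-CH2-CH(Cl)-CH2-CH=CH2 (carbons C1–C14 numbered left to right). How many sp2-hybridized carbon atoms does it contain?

8

C1: sp2 ✓
C2: sp2 ✓
C3: sp2 ✓
C4: sp2 ✓
C5: sp3
C6: sp3
C7: sp2 ✓
C8: sp2 ✓
C9: sp3
C10: sp3
C11: sp3
C12: sp3
C13: sp2 ✓
C14: sp2 ✓
C1, C2, C3, C4, C7, C8, C13, C14 → 8 sp2 carbons.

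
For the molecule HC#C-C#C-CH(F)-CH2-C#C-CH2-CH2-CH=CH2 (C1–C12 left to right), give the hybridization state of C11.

sp2

C11: 3 σ bonds, plus one π bond; 3 regions of electron density → sp2.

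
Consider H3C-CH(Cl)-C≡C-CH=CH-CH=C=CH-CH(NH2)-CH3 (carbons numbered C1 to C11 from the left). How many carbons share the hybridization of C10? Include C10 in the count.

4

C10 is sp3 (only σ bonds).
C1: sp3 ✓
C2: sp3 ✓
C3: sp
C4: sp
C5: sp2
C6: sp2
C7: sp2
C8: sp
C9: sp2
C10: sp3 ✓
C11: sp3 ✓
4 carbons are sp3.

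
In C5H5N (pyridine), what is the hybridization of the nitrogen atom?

sp²

N has two σ bonds and one lone pair in the ring plane (steric number 3 → sp2); its p orbital contributes one electron to the aromatic π system via the C=N double bond.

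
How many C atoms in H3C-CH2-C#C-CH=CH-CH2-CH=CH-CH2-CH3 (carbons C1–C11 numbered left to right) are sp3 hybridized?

5

C1: sp3 ✓
C2: sp3 ✓
C3: sp
C4: sp
C5: sp2
C6: sp2
C7: sp3 ✓
C8: sp2
C9: sp2
C10: sp3 ✓
C11: sp3 ✓
C1, C2, C7, C10, C11 → 5 sp3 carbons.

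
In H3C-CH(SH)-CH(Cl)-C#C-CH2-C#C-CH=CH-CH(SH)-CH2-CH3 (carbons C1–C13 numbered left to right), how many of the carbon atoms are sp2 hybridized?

2

C1: sp3
C2: sp3
C3: sp3
C4: sp
C5: sp
C6: sp3
C7: sp
C8: sp
C9: sp2 ✓
C10: sp2 ✓
C11: sp3
C12: sp3
C13: sp3
C9, C10 → 2 sp2 carbons.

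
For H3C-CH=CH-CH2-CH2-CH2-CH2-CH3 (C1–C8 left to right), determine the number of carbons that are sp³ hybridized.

6

C1: sp3 ✓
C2: sp2
C3: sp2
C4: sp3 ✓
C5: sp3 ✓
C6: sp3 ✓
C7: sp3 ✓
C8: sp3 ✓
C1, C4, C5, C6, C7, C8 → 6 sp3 carbons.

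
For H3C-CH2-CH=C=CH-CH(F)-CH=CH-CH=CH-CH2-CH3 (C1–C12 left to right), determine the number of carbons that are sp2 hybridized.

6

C1: sp3
C2: sp3
C3: sp2 ✓
C4: sp
C5: sp2 ✓
C6: sp3
C7: sp2 ✓
C8: sp2 ✓
C9: sp2 ✓
C10: sp2 ✓
C11: sp3
C12: sp3
C3, C5, C7, C8, C9, C10 → 6 sp2 carbons.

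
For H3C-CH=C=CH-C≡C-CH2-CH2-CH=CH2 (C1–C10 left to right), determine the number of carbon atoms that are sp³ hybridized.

3

C1: sp3 ✓
C2: sp2
C3: sp
C4: sp2
C5: sp
C6: sp
C7: sp3 ✓
C8: sp3 ✓
C9: sp2
C10: sp2
C1, C7, C8 → 3 sp3 carbons.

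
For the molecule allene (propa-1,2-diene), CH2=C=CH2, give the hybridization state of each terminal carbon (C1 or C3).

Each terminal carbon (C1 or C3): 3 σ bonds, plus one π bond; 3 regions of electron density → sp2.

sp²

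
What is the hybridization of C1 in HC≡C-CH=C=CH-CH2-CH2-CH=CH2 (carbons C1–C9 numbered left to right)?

C1 carries 2 σ bonds, plus two π bonds, giving a steric number of 2, so it is sp.

sp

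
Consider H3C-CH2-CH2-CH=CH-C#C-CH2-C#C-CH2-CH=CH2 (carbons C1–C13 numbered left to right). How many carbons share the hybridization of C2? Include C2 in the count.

5

C2 is sp3 (only σ bonds).
C1: sp3 ✓
C2: sp3 ✓
C3: sp3 ✓
C4: sp2
C5: sp2
C6: sp
C7: sp
C8: sp3 ✓
C9: sp
C10: sp
C11: sp3 ✓
C12: sp2
C13: sp2
5 carbons are sp3.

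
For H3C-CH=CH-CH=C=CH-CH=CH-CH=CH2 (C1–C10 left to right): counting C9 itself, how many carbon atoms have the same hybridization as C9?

8

C9 is sp2 (one π bond).
C1: sp3
C2: sp2 ✓
C3: sp2 ✓
C4: sp2 ✓
C5: sp
C6: sp2 ✓
C7: sp2 ✓
C8: sp2 ✓
C9: sp2 ✓
C10: sp2 ✓
8 carbons are sp2.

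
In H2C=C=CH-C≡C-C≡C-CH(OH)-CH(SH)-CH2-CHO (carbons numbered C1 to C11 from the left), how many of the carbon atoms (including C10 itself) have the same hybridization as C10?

C10 is sp3 (only σ bonds).
C1: sp2
C2: sp
C3: sp2
C4: sp
C5: sp
C6: sp
C7: sp
C8: sp3 ✓
C9: sp3 ✓
C10: sp3 ✓
C11: sp2
3 carbons are sp3.

3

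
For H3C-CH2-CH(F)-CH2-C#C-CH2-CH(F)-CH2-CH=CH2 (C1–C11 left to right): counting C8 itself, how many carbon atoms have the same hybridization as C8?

7

C8 is sp3 (only σ bonds).
C1: sp3 ✓
C2: sp3 ✓
C3: sp3 ✓
C4: sp3 ✓
C5: sp
C6: sp
C7: sp3 ✓
C8: sp3 ✓
C9: sp3 ✓
C10: sp2
C11: sp2
7 carbons are sp3.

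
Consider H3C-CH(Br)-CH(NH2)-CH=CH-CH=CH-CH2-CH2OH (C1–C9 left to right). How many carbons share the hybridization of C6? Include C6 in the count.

4

C6 is sp2 (one π bond).
C1: sp3
C2: sp3
C3: sp3
C4: sp2 ✓
C5: sp2 ✓
C6: sp2 ✓
C7: sp2 ✓
C8: sp3
C9: sp3
4 carbons are sp2.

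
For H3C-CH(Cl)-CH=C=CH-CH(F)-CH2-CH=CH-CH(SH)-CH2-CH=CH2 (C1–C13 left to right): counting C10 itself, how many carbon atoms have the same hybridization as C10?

C10 is sp3 (only σ bonds).
C1: sp3 ✓
C2: sp3 ✓
C3: sp2
C4: sp
C5: sp2
C6: sp3 ✓
C7: sp3 ✓
C8: sp2
C9: sp2
C10: sp3 ✓
C11: sp3 ✓
C12: sp2
C13: sp2
6 carbons are sp3.

6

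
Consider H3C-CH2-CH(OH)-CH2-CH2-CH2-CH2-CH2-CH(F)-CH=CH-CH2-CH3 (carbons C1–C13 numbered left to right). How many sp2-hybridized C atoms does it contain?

C1: sp3
C2: sp3
C3: sp3
C4: sp3
C5: sp3
C6: sp3
C7: sp3
C8: sp3
C9: sp3
C10: sp2 ✓
C11: sp2 ✓
C12: sp3
C13: sp3
C10, C11 → 2 sp2 carbons.

2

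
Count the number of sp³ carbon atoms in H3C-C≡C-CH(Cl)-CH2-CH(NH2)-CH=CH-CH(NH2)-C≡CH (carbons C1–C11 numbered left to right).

5

C1: sp3 ✓
C2: sp
C3: sp
C4: sp3 ✓
C5: sp3 ✓
C6: sp3 ✓
C7: sp2
C8: sp2
C9: sp3 ✓
C10: sp
C11: sp
C1, C4, C5, C6, C9 → 5 sp3 carbons.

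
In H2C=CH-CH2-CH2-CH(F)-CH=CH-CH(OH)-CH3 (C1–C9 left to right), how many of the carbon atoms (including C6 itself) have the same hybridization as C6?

4

C6 is sp2 (one π bond).
C1: sp2 ✓
C2: sp2 ✓
C3: sp3
C4: sp3
C5: sp3
C6: sp2 ✓
C7: sp2 ✓
C8: sp3
C9: sp3
4 carbons are sp2.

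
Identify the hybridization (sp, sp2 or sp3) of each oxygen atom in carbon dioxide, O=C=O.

One σ bond + two lone pairs = steric number 3 → sp2.

sp2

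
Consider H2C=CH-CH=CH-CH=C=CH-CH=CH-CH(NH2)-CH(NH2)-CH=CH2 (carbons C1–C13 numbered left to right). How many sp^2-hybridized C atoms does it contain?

10

C1: sp2 ✓
C2: sp2 ✓
C3: sp2 ✓
C4: sp2 ✓
C5: sp2 ✓
C6: sp
C7: sp2 ✓
C8: sp2 ✓
C9: sp2 ✓
C10: sp3
C11: sp3
C12: sp2 ✓
C13: sp2 ✓
C1, C2, C3, C4, C5, C7, C8, C9, C12, C13 → 10 sp2 carbons.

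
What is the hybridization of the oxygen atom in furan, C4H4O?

sp2

One O lone pair is in the aromatic π system (p orbital), the other is in an sp2 hybrid in the ring plane; O has two σ bonds + one in-plane lone pair → sp2.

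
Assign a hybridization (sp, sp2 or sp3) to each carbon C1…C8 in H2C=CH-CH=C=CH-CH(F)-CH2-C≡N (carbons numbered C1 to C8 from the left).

C1 carries 3 σ bonds, plus one π bond, giving a steric number of 3, so it is sp2.
C2 is sp2: 3 σ bonds, plus one π bond, 3 electron-density regions.
C3 (3 σ bonds, plus one π bond) has steric number 3: sp2.
C4 is sp: 2 σ bonds, plus two π bonds, 2 electron-density regions.
C5 is sp2: 3 σ bonds, plus one π bond, 3 electron-density regions.
C6 carries 4 σ bonds, giving a steric number of 4, so it is sp3.
C7 — 4 σ bonds. Steric number 4, so sp3.
C8 (2 σ bonds, plus two π bonds) has steric number 2: sp.

C1 sp2, C2 sp2, C3 sp2, C4 sp, C5 sp2, C6 sp3, C7 sp3, C8 sp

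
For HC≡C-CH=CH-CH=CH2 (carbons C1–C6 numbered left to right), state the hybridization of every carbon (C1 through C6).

C1 has 2 σ bonds, plus two π bonds: steric number 2 → sp.
C2 (2 σ bonds, plus two π bonds) has steric number 2: sp.
C3 — 3 σ bonds, plus one π bond. Steric number 3, so sp2.
C4: 3 σ bonds, plus one π bond — 3 electron domains, sp2.
C5 (3 σ bonds, plus one π bond) has steric number 3: sp2.
C6: 3 σ bonds, plus one π bond; 3 regions of electron density → sp2.

C1 sp, C2 sp, C3 sp2, C4 sp2, C5 sp2, C6 sp2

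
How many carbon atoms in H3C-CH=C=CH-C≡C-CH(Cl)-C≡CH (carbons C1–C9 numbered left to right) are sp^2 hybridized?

C1: sp3
C2: sp2 ✓
C3: sp
C4: sp2 ✓
C5: sp
C6: sp
C7: sp3
C8: sp
C9: sp
C2, C4 → 2 sp2 carbons.

2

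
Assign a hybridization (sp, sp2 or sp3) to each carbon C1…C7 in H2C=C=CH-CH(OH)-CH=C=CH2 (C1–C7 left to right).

C1: 3 σ bonds, plus one π bond; 3 regions of electron density → sp2.
C2 (2 σ bonds, plus two π bonds) has steric number 2: sp.
C3 (3 σ bonds, plus one π bond) has steric number 3: sp2.
C4 is sp3: 4 σ bonds, 4 electron-density regions.
C5: 3 σ bonds, plus one π bond — 3 electron domains, sp2.
C6 has 2 σ bonds, plus two π bonds: steric number 2 → sp.
C7 (3 σ bonds, plus one π bond) has steric number 3: sp2.

C1 sp2, C2 sp, C3 sp2, C4 sp3, C5 sp2, C6 sp, C7 sp2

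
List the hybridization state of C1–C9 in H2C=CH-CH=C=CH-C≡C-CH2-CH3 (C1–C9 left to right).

C1 sp2, C2 sp2, C3 sp2, C4 sp, C5 sp2, C6 sp, C7 sp, C8 sp3, C9 sp3

C1 (3 σ bonds, plus one π bond) has steric number 3: sp2.
C2 has 3 σ bonds, plus one π bond: steric number 3 → sp2.
C3: 3 σ bonds, plus one π bond — 3 electron domains, sp2.
C4 (2 σ bonds, plus two π bonds) has steric number 2: sp.
C5 (3 σ bonds, plus one π bond) has steric number 3: sp2.
C6: 2 σ bonds, plus two π bonds; 2 regions of electron density → sp.
C7 (2 σ bonds, plus two π bonds) has steric number 2: sp.
C8 (4 σ bonds) has steric number 4: sp3.
C9 is sp3: 4 σ bonds, 4 electron-density regions.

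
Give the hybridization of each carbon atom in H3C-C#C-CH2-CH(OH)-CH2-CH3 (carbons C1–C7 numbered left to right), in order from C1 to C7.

C1 sp3, C2 sp, C3 sp, C4 sp3, C5 sp3, C6 sp3, C7 sp3

C1 carries 4 σ bonds, giving a steric number of 4, so it is sp3.
C2 — 2 σ bonds, plus two π bonds. Steric number 2, so sp.
C3 has 2 σ bonds, plus two π bonds: steric number 2 → sp.
C4: 4 σ bonds — 4 electron domains, sp3.
C5 has 4 σ bonds: steric number 4 → sp3.
C6 — 4 σ bonds. Steric number 4, so sp3.
C7 has 4 σ bonds: steric number 4 → sp3.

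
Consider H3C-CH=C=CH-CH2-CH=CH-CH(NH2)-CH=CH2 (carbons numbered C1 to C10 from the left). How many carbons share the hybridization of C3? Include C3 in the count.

C3 is sp (two π bonds).
C1: sp3
C2: sp2
C3: sp ✓
C4: sp2
C5: sp3
C6: sp2
C7: sp2
C8: sp3
C9: sp2
C10: sp2
1 carbon is sp.

1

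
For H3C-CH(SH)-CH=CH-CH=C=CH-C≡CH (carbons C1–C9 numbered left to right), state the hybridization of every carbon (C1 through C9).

C1 sp3, C2 sp3, C3 sp2, C4 sp2, C5 sp2, C6 sp, C7 sp2, C8 sp, C9 sp

C1 has 4 σ bonds: steric number 4 → sp3.
C2 (4 σ bonds) has steric number 4: sp3.
C3 carries 3 σ bonds, plus one π bond, giving a steric number of 3, so it is sp2.
C4 (3 σ bonds, plus one π bond) has steric number 3: sp2.
C5: 3 σ bonds, plus one π bond — 3 electron domains, sp2.
C6 has 2 σ bonds, plus two π bonds: steric number 2 → sp.
C7: 3 σ bonds, plus one π bond; 3 regions of electron density → sp2.
C8 — 2 σ bonds, plus two π bonds. Steric number 2, so sp.
C9: 2 σ bonds, plus two π bonds; 2 regions of electron density → sp.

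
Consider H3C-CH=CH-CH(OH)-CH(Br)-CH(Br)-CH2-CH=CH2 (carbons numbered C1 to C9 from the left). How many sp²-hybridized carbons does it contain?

4

C1: sp3
C2: sp2 ✓
C3: sp2 ✓
C4: sp3
C5: sp3
C6: sp3
C7: sp3
C8: sp2 ✓
C9: sp2 ✓
C2, C3, C8, C9 → 4 sp2 carbons.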